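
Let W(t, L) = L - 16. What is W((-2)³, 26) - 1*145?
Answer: -135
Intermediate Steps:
W(t, L) = -16 + L
W((-2)³, 26) - 1*145 = (-16 + 26) - 1*145 = 10 - 145 = -135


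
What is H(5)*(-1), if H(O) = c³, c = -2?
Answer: 8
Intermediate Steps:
H(O) = -8 (H(O) = (-2)³ = -8)
H(5)*(-1) = -8*(-1) = 8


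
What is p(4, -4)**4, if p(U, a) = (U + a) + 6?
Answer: 1296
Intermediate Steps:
p(U, a) = 6 + U + a
p(4, -4)**4 = (6 + 4 - 4)**4 = 6**4 = 1296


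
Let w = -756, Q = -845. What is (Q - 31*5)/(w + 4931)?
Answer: -40/167 ≈ -0.23952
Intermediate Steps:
(Q - 31*5)/(w + 4931) = (-845 - 31*5)/(-756 + 4931) = (-845 - 155)/4175 = -1000*1/4175 = -40/167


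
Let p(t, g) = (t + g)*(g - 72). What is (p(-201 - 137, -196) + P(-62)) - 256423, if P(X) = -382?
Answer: -113693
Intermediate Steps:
p(t, g) = (-72 + g)*(g + t) (p(t, g) = (g + t)*(-72 + g) = (-72 + g)*(g + t))
(p(-201 - 137, -196) + P(-62)) - 256423 = (((-196)**2 - 72*(-196) - 72*(-201 - 137) - 196*(-201 - 137)) - 382) - 256423 = ((38416 + 14112 - 72*(-338) - 196*(-338)) - 382) - 256423 = ((38416 + 14112 + 24336 + 66248) - 382) - 256423 = (143112 - 382) - 256423 = 142730 - 256423 = -113693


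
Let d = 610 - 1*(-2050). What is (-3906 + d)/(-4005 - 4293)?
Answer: 623/4149 ≈ 0.15016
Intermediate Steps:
d = 2660 (d = 610 + 2050 = 2660)
(-3906 + d)/(-4005 - 4293) = (-3906 + 2660)/(-4005 - 4293) = -1246/(-8298) = -1246*(-1/8298) = 623/4149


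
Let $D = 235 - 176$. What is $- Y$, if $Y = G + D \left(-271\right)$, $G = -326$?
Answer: $16315$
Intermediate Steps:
$D = 59$
$Y = -16315$ ($Y = -326 + 59 \left(-271\right) = -326 - 15989 = -16315$)
$- Y = \left(-1\right) \left(-16315\right) = 16315$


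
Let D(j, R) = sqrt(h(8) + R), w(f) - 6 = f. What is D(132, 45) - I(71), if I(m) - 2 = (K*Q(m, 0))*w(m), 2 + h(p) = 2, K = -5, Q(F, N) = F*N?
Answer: -2 + 3*sqrt(5) ≈ 4.7082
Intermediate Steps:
w(f) = 6 + f
h(p) = 0 (h(p) = -2 + 2 = 0)
D(j, R) = sqrt(R) (D(j, R) = sqrt(0 + R) = sqrt(R))
I(m) = 2 (I(m) = 2 + (-5*m*0)*(6 + m) = 2 + (-5*0)*(6 + m) = 2 + 0*(6 + m) = 2 + 0 = 2)
D(132, 45) - I(71) = sqrt(45) - 1*2 = 3*sqrt(5) - 2 = -2 + 3*sqrt(5)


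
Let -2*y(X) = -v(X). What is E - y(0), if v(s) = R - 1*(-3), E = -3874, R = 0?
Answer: -7751/2 ≈ -3875.5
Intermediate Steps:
v(s) = 3 (v(s) = 0 - 1*(-3) = 0 + 3 = 3)
y(X) = 3/2 (y(X) = -(-1)*3/2 = -½*(-3) = 3/2)
E - y(0) = -3874 - 1*3/2 = -3874 - 3/2 = -7751/2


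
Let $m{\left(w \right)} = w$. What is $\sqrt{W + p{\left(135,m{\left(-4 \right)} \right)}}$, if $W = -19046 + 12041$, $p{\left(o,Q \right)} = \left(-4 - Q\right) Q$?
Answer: $i \sqrt{7005} \approx 83.696 i$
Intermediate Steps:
$p{\left(o,Q \right)} = Q \left(-4 - Q\right)$
$W = -7005$
$\sqrt{W + p{\left(135,m{\left(-4 \right)} \right)}} = \sqrt{-7005 - - 4 \left(4 - 4\right)} = \sqrt{-7005 - \left(-4\right) 0} = \sqrt{-7005 + 0} = \sqrt{-7005} = i \sqrt{7005}$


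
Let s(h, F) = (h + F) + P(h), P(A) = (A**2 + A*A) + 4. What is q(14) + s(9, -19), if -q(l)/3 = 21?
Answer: 93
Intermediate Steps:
P(A) = 4 + 2*A**2 (P(A) = (A**2 + A**2) + 4 = 2*A**2 + 4 = 4 + 2*A**2)
q(l) = -63 (q(l) = -3*21 = -63)
s(h, F) = 4 + F + h + 2*h**2 (s(h, F) = (h + F) + (4 + 2*h**2) = (F + h) + (4 + 2*h**2) = 4 + F + h + 2*h**2)
q(14) + s(9, -19) = -63 + (4 - 19 + 9 + 2*9**2) = -63 + (4 - 19 + 9 + 2*81) = -63 + (4 - 19 + 9 + 162) = -63 + 156 = 93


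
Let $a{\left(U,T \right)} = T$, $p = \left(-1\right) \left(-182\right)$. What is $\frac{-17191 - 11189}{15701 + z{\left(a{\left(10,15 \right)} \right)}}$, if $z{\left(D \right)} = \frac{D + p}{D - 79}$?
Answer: $- \frac{605440}{334889} \approx -1.8079$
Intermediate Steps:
$p = 182$
$z{\left(D \right)} = \frac{182 + D}{-79 + D}$ ($z{\left(D \right)} = \frac{D + 182}{D - 79} = \frac{182 + D}{-79 + D}$)
$\frac{-17191 - 11189}{15701 + z{\left(a{\left(10,15 \right)} \right)}} = \frac{-17191 - 11189}{15701 + \frac{182 + 15}{-79 + 15}} = - \frac{28380}{15701 + \frac{1}{-64} \cdot 197} = - \frac{28380}{15701 - \frac{197}{64}} = - \frac{28380}{\frac{1004667}{64}} = \left(-28380\right) \frac{64}{1004667} = - \frac{605440}{334889}$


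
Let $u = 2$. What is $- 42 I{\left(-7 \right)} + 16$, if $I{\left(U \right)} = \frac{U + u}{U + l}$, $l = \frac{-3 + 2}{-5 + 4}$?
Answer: $-19$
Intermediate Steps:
$l = 1$ ($l = - \frac{1}{-1} = \left(-1\right) \left(-1\right) = 1$)
$I{\left(U \right)} = \frac{2 + U}{1 + U}$ ($I{\left(U \right)} = \frac{U + 2}{U + 1} = \frac{2 + U}{1 + U}$)
$- 42 I{\left(-7 \right)} + 16 = - 42 \frac{2 - 7}{1 - 7} + 16 = - 42 \frac{1}{-6} \left(-5\right) + 16 = - 42 \left(\left(- \frac{1}{6}\right) \left(-5\right)\right) + 16 = \left(-42\right) \frac{5}{6} + 16 = -35 + 16 = -19$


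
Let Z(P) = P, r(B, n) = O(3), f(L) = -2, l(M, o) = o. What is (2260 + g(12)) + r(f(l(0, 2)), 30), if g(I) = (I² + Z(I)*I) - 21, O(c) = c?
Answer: 2530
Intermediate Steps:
r(B, n) = 3
g(I) = -21 + 2*I² (g(I) = (I² + I*I) - 21 = (I² + I²) - 21 = 2*I² - 21 = -21 + 2*I²)
(2260 + g(12)) + r(f(l(0, 2)), 30) = (2260 + (-21 + 2*12²)) + 3 = (2260 + (-21 + 2*144)) + 3 = (2260 + (-21 + 288)) + 3 = (2260 + 267) + 3 = 2527 + 3 = 2530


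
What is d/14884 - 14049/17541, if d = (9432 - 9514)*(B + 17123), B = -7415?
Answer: -393686767/7252229 ≈ -54.285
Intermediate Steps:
d = -796056 (d = (9432 - 9514)*(-7415 + 17123) = -82*9708 = -796056)
d/14884 - 14049/17541 = -796056/14884 - 14049/17541 = -796056*1/14884 - 14049*1/17541 = -199014/3721 - 1561/1949 = -393686767/7252229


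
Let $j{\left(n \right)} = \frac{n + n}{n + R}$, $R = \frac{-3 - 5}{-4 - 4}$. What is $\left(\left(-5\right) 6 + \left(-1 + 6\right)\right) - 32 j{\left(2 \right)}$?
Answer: $- \frac{203}{3} \approx -67.667$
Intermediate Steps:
$R = 1$ ($R = - \frac{8}{-8} = \left(-8\right) \left(- \frac{1}{8}\right) = 1$)
$j{\left(n \right)} = \frac{2 n}{1 + n}$ ($j{\left(n \right)} = \frac{n + n}{n + 1} = \frac{2 n}{1 + n}$)
$\left(\left(-5\right) 6 + \left(-1 + 6\right)\right) - 32 j{\left(2 \right)} = \left(\left(-5\right) 6 + \left(-1 + 6\right)\right) - 32 \cdot 2 \cdot 2 \frac{1}{1 + 2} = \left(-30 + 5\right) - 32 \cdot 2 \cdot 2 \cdot \frac{1}{3} = -25 - 32 \cdot 2 \cdot 2 \cdot \frac{1}{3} = -25 - \frac{128}{3} = - \frac{203}{3}$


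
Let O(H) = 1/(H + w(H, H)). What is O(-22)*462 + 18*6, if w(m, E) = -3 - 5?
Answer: 463/5 ≈ 92.600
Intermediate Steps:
w(m, E) = -8
O(H) = 1/(-8 + H) (O(H) = 1/(H - 8) = 1/(-8 + H))
O(-22)*462 + 18*6 = 462/(-8 - 22) + 18*6 = 462/(-30) + 108 = -1/30*462 + 108 = -77/5 + 108 = 463/5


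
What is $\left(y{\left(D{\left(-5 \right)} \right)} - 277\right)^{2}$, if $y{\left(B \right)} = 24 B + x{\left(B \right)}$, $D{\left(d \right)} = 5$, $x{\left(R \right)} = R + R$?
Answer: $21609$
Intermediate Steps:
$x{\left(R \right)} = 2 R$
$y{\left(B \right)} = 26 B$ ($y{\left(B \right)} = 24 B + 2 B = 26 B$)
$\left(y{\left(D{\left(-5 \right)} \right)} - 277\right)^{2} = \left(26 \cdot 5 - 277\right)^{2} = \left(130 - 277\right)^{2} = \left(-147\right)^{2} = 21609$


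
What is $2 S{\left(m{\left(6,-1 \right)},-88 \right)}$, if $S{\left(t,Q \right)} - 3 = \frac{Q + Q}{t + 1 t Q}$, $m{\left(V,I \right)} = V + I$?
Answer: $\frac{2962}{435} \approx 6.8092$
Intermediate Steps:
$m{\left(V,I \right)} = I + V$
$S{\left(t,Q \right)} = 3 + \frac{2 Q}{t + Q t}$ ($S{\left(t,Q \right)} = 3 + \frac{Q + Q}{t + 1 t Q} = 3 + \frac{2 Q}{t + t Q} = 3 + \frac{2 Q}{t + Q t}$)
$2 S{\left(m{\left(6,-1 \right)},-88 \right)} = 2 \frac{2 \left(-88\right) + 3 \left(-1 + 6\right) + 3 \left(-88\right) \left(-1 + 6\right)}{\left(-1 + 6\right) \left(1 - 88\right)} = 2 \frac{-176 + 3 \cdot 5 + 3 \left(-88\right) 5}{5 \left(-87\right)} = 2 \cdot \frac{1}{5} \left(- \frac{1}{87}\right) \left(-176 + 15 - 1320\right) = 2 \cdot \frac{1}{5} \left(- \frac{1}{87}\right) \left(-1481\right) = 2 \cdot \frac{1481}{435} = \frac{2962}{435}$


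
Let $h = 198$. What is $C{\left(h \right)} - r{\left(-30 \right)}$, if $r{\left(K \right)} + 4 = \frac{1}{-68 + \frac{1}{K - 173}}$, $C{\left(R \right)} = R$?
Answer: $\frac{2788813}{13805} \approx 202.01$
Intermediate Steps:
$r{\left(K \right)} = -4 + \frac{1}{-68 + \frac{1}{-173 + K}}$ ($r{\left(K \right)} = -4 + \frac{1}{-68 + \frac{1}{K - 173}} = -4 + \frac{1}{-68 + \frac{1}{-173 + K}}$)
$C{\left(h \right)} - r{\left(-30 \right)} = 198 - \frac{47233 - -8190}{-11765 + 68 \left(-30\right)} = 198 - \frac{47233 + 8190}{-11765 - 2040} = 198 - \frac{1}{-13805} \cdot 55423 = 198 - \left(- \frac{1}{13805}\right) 55423 = 198 - - \frac{55423}{13805} = 198 + \frac{55423}{13805} = \frac{2788813}{13805}$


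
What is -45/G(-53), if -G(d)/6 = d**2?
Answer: 15/5618 ≈ 0.0026700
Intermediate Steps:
G(d) = -6*d**2
-45/G(-53) = -45/((-6*(-53)**2)) = -45/((-6*2809)) = -45/(-16854) = -45*(-1/16854) = 15/5618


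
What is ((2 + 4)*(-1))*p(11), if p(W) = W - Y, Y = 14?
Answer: 18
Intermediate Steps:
p(W) = -14 + W (p(W) = W - 1*14 = W - 14 = -14 + W)
((2 + 4)*(-1))*p(11) = ((2 + 4)*(-1))*(-14 + 11) = (6*(-1))*(-3) = -6*(-3) = 18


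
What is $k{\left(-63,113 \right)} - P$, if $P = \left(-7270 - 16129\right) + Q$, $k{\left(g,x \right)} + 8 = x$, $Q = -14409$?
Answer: $37913$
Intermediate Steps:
$k{\left(g,x \right)} = -8 + x$
$P = -37808$ ($P = \left(-7270 - 16129\right) - 14409 = -23399 - 14409 = -37808$)
$k{\left(-63,113 \right)} - P = \left(-8 + 113\right) - -37808 = 105 + 37808 = 37913$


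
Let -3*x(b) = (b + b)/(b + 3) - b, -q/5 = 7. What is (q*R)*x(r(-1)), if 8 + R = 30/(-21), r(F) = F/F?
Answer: 55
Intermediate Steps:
q = -35 (q = -5*7 = -35)
r(F) = 1
x(b) = b/3 - 2*b/(3*(3 + b)) (x(b) = -((b + b)/(b + 3) - b)/3 = -((2*b)/(3 + b) - b)/3 = -(2*b/(3 + b) - b)/3 = -(-b + 2*b/(3 + b))/3 = b/3 - 2*b/(3*(3 + b)))
R = -66/7 (R = -8 + 30/(-21) = -8 + 30*(-1/21) = -8 - 10/7 = -66/7 ≈ -9.4286)
(q*R)*x(r(-1)) = (-35*(-66/7))*((1/3)*1*(1 + 1)/(3 + 1)) = 330*((1/3)*1*2/4) = 330*((1/3)*1*(1/4)*2) = 330*(1/6) = 55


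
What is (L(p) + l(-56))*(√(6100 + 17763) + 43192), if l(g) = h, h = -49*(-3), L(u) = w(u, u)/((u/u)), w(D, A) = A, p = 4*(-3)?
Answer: 5830920 + 945*√487 ≈ 5.8518e+6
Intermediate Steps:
p = -12
L(u) = u (L(u) = u/((u/u)) = u/1 = u*1 = u)
h = 147
l(g) = 147
(L(p) + l(-56))*(√(6100 + 17763) + 43192) = (-12 + 147)*(√(6100 + 17763) + 43192) = 135*(√23863 + 43192) = 135*(7*√487 + 43192) = 135*(43192 + 7*√487) = 5830920 + 945*√487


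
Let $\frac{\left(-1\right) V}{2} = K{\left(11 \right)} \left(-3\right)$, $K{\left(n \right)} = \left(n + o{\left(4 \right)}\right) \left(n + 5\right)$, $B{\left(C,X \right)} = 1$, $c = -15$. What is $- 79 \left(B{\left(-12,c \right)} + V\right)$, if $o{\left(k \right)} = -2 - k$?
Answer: $-37999$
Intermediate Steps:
$K{\left(n \right)} = \left(-6 + n\right) \left(5 + n\right)$ ($K{\left(n \right)} = \left(n - 6\right) \left(n + 5\right) = \left(n - 6\right) \left(5 + n\right) = \left(-6 + n\right) \left(5 + n\right)$)
$V = 480$ ($V = - 2 \left(-30 + 11^{2} - 11\right) \left(-3\right) = - 2 \left(-30 + 121 - 11\right) \left(-3\right) = - 2 \cdot 80 \left(-3\right) = \left(-2\right) \left(-240\right) = 480$)
$- 79 \left(B{\left(-12,c \right)} + V\right) = - 79 \left(1 + 480\right) = \left(-79\right) 481 = -37999$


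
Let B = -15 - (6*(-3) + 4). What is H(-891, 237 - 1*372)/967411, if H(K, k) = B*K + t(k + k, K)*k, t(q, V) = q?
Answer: 37341/967411 ≈ 0.038599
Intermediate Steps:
B = -1 (B = -15 - (-18 + 4) = -15 - 1*(-14) = -15 + 14 = -1)
H(K, k) = -K + 2*k**2 (H(K, k) = -K + (k + k)*k = -K + (2*k)*k = -K + 2*k**2)
H(-891, 237 - 1*372)/967411 = (-1*(-891) + 2*(237 - 1*372)**2)/967411 = (891 + 2*(237 - 372)**2)*(1/967411) = (891 + 2*(-135)**2)*(1/967411) = (891 + 2*18225)*(1/967411) = (891 + 36450)*(1/967411) = 37341*(1/967411) = 37341/967411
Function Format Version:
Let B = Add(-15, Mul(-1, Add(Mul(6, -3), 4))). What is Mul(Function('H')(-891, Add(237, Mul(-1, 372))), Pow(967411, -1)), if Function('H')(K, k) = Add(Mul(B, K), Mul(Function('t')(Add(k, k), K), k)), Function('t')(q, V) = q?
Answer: Rational(37341, 967411) ≈ 0.038599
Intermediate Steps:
B = -1 (B = Add(-15, Mul(-1, Add(-18, 4))) = Add(-15, Mul(-1, -14)) = Add(-15, 14) = -1)
Function('H')(K, k) = Add(Mul(-1, K), Mul(2, Pow(k, 2))) (Function('H')(K, k) = Add(Mul(-1, K), Mul(Add(k, k), k)) = Add(Mul(-1, K), Mul(Mul(2, k), k)) = Add(Mul(-1, K), Mul(2, Pow(k, 2))))
Mul(Function('H')(-891, Add(237, Mul(-1, 372))), Pow(967411, -1)) = Mul(Add(Mul(-1, -891), Mul(2, Pow(Add(237, Mul(-1, 372)), 2))), Pow(967411, -1)) = Mul(Add(891, Mul(2, Pow(Add(237, -372), 2))), Rational(1, 967411)) = Mul(Add(891, Mul(2, Pow(-135, 2))), Rational(1, 967411)) = Mul(Add(891, Mul(2, 18225)), Rational(1, 967411)) = Mul(Add(891, 36450), Rational(1, 967411)) = Mul(37341, Rational(1, 967411)) = Rational(37341, 967411)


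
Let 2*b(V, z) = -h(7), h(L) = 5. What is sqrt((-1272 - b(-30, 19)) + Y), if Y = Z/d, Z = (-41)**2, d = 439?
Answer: I*sqrt(975685402)/878 ≈ 35.576*I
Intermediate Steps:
Z = 1681
b(V, z) = -5/2 (b(V, z) = (-1*5)/2 = (1/2)*(-5) = -5/2)
Y = 1681/439 ≈ 3.8292
sqrt((-1272 - b(-30, 19)) + Y) = sqrt((-1272 - 1*(-5/2)) + 1681/439) = sqrt((-1272 + 5/2) + 1681/439) = sqrt(-2539/2 + 1681/439) = sqrt(-1111259/878) = I*sqrt(975685402)/878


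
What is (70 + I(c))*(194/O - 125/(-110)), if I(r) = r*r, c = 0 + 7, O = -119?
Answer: -1293/22 ≈ -58.773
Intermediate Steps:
c = 7
I(r) = r²
(70 + I(c))*(194/O - 125/(-110)) = (70 + 7²)*(194/(-119) - 125/(-110)) = (70 + 49)*(194*(-1/119) - 125*(-1/110)) = 119*(-194/119 + 25/22) = 119*(-1293/2618) = -1293/22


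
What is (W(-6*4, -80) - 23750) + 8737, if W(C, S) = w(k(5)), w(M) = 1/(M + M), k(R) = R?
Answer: -150129/10 ≈ -15013.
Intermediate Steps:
w(M) = 1/(2*M)
W(C, S) = ⅒ (W(C, S) = (½)/5 = (½)*(⅕) = ⅒)
(W(-6*4, -80) - 23750) + 8737 = (⅒ - 23750) + 8737 = -237499/10 + 8737 = -150129/10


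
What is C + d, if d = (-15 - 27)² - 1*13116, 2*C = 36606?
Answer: 6951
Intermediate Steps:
C = 18303 (C = (½)*36606 = 18303)
d = -11352 (d = (-42)² - 13116 = 1764 - 13116 = -11352)
C + d = 18303 - 11352 = 6951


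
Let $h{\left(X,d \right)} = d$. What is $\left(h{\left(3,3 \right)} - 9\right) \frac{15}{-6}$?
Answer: $15$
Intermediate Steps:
$\left(h{\left(3,3 \right)} - 9\right) \frac{15}{-6} = \left(3 - 9\right) \frac{15}{-6} = - 6 \cdot 15 \left(- \frac{1}{6}\right) = \left(-6\right) \left(- \frac{5}{2}\right) = 15$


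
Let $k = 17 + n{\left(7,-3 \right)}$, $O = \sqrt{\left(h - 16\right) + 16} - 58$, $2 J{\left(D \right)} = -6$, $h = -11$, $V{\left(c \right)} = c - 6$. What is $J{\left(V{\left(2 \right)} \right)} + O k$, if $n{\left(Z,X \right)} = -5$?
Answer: $-699 + 12 i \sqrt{11} \approx -699.0 + 39.799 i$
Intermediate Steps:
$V{\left(c \right)} = -6 + c$ ($V{\left(c \right)} = c - 6 = -6 + c$)
$J{\left(D \right)} = -3$ ($J{\left(D \right)} = \frac{1}{2} \left(-6\right) = -3$)
$O = -58 + i \sqrt{11}$ ($O = \sqrt{\left(-11 - 16\right) + 16} - 58 = \sqrt{-27 + 16} - 58 = \sqrt{-11} - 58 = i \sqrt{11} - 58 = -58 + i \sqrt{11} \approx -58.0 + 3.3166 i$)
$k = 12$ ($k = 17 - 5 = 12$)
$J{\left(V{\left(2 \right)} \right)} + O k = -3 + \left(-58 + i \sqrt{11}\right) 12 = -3 - \left(696 - 12 i \sqrt{11}\right) = -699 + 12 i \sqrt{11}$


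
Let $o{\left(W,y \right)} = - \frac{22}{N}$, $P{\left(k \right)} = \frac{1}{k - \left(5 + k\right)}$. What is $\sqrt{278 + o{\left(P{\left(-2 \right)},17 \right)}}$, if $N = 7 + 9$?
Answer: $\frac{\sqrt{4426}}{4} \approx 16.632$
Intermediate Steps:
$N = 16$
$P{\left(k \right)} = - \frac{1}{5}$ ($P{\left(k \right)} = \frac{1}{-5} = - \frac{1}{5}$)
$o{\left(W,y \right)} = - \frac{11}{8}$ ($o{\left(W,y \right)} = - \frac{22}{16} = \left(-22\right) \frac{1}{16} = - \frac{11}{8}$)
$\sqrt{278 + o{\left(P{\left(-2 \right)},17 \right)}} = \sqrt{278 - \frac{11}{8}} = \sqrt{\frac{2213}{8}} = \frac{\sqrt{4426}}{4}$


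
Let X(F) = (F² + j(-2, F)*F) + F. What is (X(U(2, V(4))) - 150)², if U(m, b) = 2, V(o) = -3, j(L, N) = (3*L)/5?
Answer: 535824/25 ≈ 21433.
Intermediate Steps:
j(L, N) = 3*L/5 (j(L, N) = (3*L)*(⅕) = 3*L/5)
X(F) = F² - F/5 (X(F) = (F² + ((⅗)*(-2))*F) + F = (F² - 6*F/5) + F = F² - F/5)
(X(U(2, V(4))) - 150)² = (2*(-⅕ + 2) - 150)² = (2*(9/5) - 150)² = (18/5 - 150)² = (-732/5)² = 535824/25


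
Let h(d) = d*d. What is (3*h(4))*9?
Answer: 432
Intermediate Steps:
h(d) = d**2
(3*h(4))*9 = (3*4**2)*9 = (3*16)*9 = 48*9 = 432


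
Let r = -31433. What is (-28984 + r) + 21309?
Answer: -39108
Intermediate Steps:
(-28984 + r) + 21309 = (-28984 - 31433) + 21309 = -60417 + 21309 = -39108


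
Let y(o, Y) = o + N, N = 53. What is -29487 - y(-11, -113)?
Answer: -29529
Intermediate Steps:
y(o, Y) = 53 + o (y(o, Y) = o + 53 = 53 + o)
-29487 - y(-11, -113) = -29487 - (53 - 11) = -29487 - 1*42 = -29487 - 42 = -29529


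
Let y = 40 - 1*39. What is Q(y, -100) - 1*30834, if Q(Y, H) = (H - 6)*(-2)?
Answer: -30622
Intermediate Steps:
y = 1 (y = 40 - 39 = 1)
Q(Y, H) = 12 - 2*H (Q(Y, H) = (-6 + H)*(-2) = 12 - 2*H)
Q(y, -100) - 1*30834 = (12 - 2*(-100)) - 1*30834 = (12 + 200) - 30834 = 212 - 30834 = -30622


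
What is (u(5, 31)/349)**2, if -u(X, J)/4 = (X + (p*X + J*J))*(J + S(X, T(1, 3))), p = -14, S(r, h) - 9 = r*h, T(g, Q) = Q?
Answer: 38856294400/121801 ≈ 3.1901e+5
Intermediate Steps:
S(r, h) = 9 + h*r (S(r, h) = 9 + r*h = 9 + h*r)
u(X, J) = -4*(J**2 - 13*X)*(9 + J + 3*X) (u(X, J) = -4*(X + (-14*X + J*J))*(J + (9 + 3*X)) = -4*(X + (-14*X + J**2))*(9 + J + 3*X) = -4*(X + (J**2 - 14*X))*(9 + J + 3*X) = -4*(J**2 - 13*X)*(9 + J + 3*X))
(u(5, 31)/349)**2 = ((-4*31**3 - 12*31**2*(3 + 5) + 52*31*5 + 156*5*(3 + 5))/349)**2 = ((-4*29791 - 12*961*8 + 8060 + 156*5*8)*(1/349))**2 = ((-119164 - 92256 + 8060 + 6240)*(1/349))**2 = (-197120*1/349)**2 = (-197120/349)**2 = 38856294400/121801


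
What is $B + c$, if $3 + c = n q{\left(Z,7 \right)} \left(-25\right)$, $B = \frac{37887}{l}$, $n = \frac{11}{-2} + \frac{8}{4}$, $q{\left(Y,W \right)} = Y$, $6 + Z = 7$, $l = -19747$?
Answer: $\frac{3261469}{39494} \approx 82.581$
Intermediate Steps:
$Z = 1$ ($Z = -6 + 7 = 1$)
$n = - \frac{7}{2}$ ($n = 11 \left(- \frac{1}{2}\right) + 8 \cdot \frac{1}{4} = - \frac{11}{2} + 2 = - \frac{7}{2} \approx -3.5$)
$B = - \frac{37887}{19747}$ ($B = \frac{37887}{-19747} = 37887 \left(- \frac{1}{19747}\right) = - \frac{37887}{19747} \approx -1.9186$)
$c = \frac{169}{2}$ ($c = -3 + \left(- \frac{7}{2}\right) 1 \left(-25\right) = -3 - - \frac{175}{2} = -3 + \frac{175}{2} = \frac{169}{2} \approx 84.5$)
$B + c = - \frac{37887}{19747} + \frac{169}{2} = \frac{3261469}{39494}$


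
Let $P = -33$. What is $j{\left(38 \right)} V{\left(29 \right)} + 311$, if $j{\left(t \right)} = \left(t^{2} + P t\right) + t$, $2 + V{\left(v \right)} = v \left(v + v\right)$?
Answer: $383351$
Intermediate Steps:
$V{\left(v \right)} = -2 + 2 v^{2}$ ($V{\left(v \right)} = -2 + v \left(v + v\right) = -2 + v 2 v = -2 + 2 v^{2}$)
$j{\left(t \right)} = t^{2} - 32 t$ ($j{\left(t \right)} = \left(t^{2} - 33 t\right) + t = t^{2} - 32 t$)
$j{\left(38 \right)} V{\left(29 \right)} + 311 = 38 \left(-32 + 38\right) \left(-2 + 2 \cdot 29^{2}\right) + 311 = 38 \cdot 6 \left(-2 + 2 \cdot 841\right) + 311 = 228 \left(-2 + 1682\right) + 311 = 228 \cdot 1680 + 311 = 383040 + 311 = 383351$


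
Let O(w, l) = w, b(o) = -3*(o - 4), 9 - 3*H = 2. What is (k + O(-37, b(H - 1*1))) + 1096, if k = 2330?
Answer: 3389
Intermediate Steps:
H = 7/3 (H = 3 - ⅓*2 = 3 - ⅔ = 7/3 ≈ 2.3333)
b(o) = 12 - 3*o (b(o) = -3*(-4 + o) = 12 - 3*o)
(k + O(-37, b(H - 1*1))) + 1096 = (2330 - 37) + 1096 = 2293 + 1096 = 3389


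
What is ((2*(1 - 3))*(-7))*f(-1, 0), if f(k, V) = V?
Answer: 0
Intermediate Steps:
((2*(1 - 3))*(-7))*f(-1, 0) = ((2*(1 - 3))*(-7))*0 = ((2*(-2))*(-7))*0 = -4*(-7)*0 = 28*0 = 0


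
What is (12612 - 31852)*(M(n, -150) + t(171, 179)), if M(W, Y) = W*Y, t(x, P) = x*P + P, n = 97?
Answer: -312419120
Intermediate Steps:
t(x, P) = P + P*x (t(x, P) = P*x + P = P + P*x)
(12612 - 31852)*(M(n, -150) + t(171, 179)) = (12612 - 31852)*(97*(-150) + 179*(1 + 171)) = -19240*(-14550 + 179*172) = -19240*(-14550 + 30788) = -19240*16238 = -312419120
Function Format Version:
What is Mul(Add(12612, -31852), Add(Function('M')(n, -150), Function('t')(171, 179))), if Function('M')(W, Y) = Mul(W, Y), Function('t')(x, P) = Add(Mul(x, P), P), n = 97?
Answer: -312419120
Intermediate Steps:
Function('t')(x, P) = Add(P, Mul(P, x)) (Function('t')(x, P) = Add(Mul(P, x), P) = Add(P, Mul(P, x)))
Mul(Add(12612, -31852), Add(Function('M')(n, -150), Function('t')(171, 179))) = Mul(Add(12612, -31852), Add(Mul(97, -150), Mul(179, Add(1, 171)))) = Mul(-19240, Add(-14550, Mul(179, 172))) = Mul(-19240, Add(-14550, 30788)) = Mul(-19240, 16238) = -312419120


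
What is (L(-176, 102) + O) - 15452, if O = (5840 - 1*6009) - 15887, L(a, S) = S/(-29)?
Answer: -913834/29 ≈ -31512.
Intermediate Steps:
L(a, S) = -S/29 (L(a, S) = S*(-1/29) = -S/29)
O = -16056 (O = (5840 - 6009) - 15887 = -169 - 15887 = -16056)
(L(-176, 102) + O) - 15452 = (-1/29*102 - 16056) - 15452 = (-102/29 - 16056) - 15452 = -465726/29 - 15452 = -913834/29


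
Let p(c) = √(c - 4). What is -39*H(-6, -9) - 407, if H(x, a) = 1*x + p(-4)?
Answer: -173 - 78*I*√2 ≈ -173.0 - 110.31*I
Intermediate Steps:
p(c) = √(-4 + c)
H(x, a) = x + 2*I*√2 (H(x, a) = 1*x + √(-4 - 4) = x + √(-8) = x + 2*I*√2)
-39*H(-6, -9) - 407 = -39*(-6 + 2*I*√2) - 407 = (234 - 78*I*√2) - 407 = -173 - 78*I*√2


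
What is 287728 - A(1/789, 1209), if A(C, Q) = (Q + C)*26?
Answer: 202215940/789 ≈ 2.5629e+5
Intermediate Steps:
A(C, Q) = 26*C + 26*Q (A(C, Q) = (C + Q)*26 = 26*C + 26*Q)
287728 - A(1/789, 1209) = 287728 - (26/789 + 26*1209) = 287728 - (26*(1/789) + 31434) = 287728 - (26/789 + 31434) = 287728 - 1*24801452/789 = 287728 - 24801452/789 = 202215940/789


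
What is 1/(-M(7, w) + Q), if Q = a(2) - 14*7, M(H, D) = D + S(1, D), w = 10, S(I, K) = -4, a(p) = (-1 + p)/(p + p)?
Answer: -4/415 ≈ -0.0096385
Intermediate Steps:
a(p) = (-1 + p)/(2*p) (a(p) = (-1 + p)/((2*p)) = (-1 + p)*(1/(2*p)) = (-1 + p)/(2*p))
M(H, D) = -4 + D (M(H, D) = D - 4 = -4 + D)
Q = -391/4 (Q = (1/2)*(-1 + 2)/2 - 14*7 = (1/2)*(1/2)*1 - 98 = 1/4 - 98 = -391/4 ≈ -97.750)
1/(-M(7, w) + Q) = 1/(-(-4 + 10) - 391/4) = 1/(-1*6 - 391/4) = 1/(-6 - 391/4) = 1/(-415/4) = -4/415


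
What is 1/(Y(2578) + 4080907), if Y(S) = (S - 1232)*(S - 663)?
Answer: 1/6658497 ≈ 1.5018e-7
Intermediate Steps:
Y(S) = (-1232 + S)*(-663 + S)
1/(Y(2578) + 4080907) = 1/((816816 + 2578² - 1895*2578) + 4080907) = 1/((816816 + 6646084 - 4885310) + 4080907) = 1/(2577590 + 4080907) = 1/6658497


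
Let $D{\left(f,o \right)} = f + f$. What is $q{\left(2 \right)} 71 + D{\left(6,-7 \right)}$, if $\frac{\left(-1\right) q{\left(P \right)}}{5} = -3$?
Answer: $1077$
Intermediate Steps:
$q{\left(P \right)} = 15$ ($q{\left(P \right)} = \left(-5\right) \left(-3\right) = 15$)
$D{\left(f,o \right)} = 2 f$
$q{\left(2 \right)} 71 + D{\left(6,-7 \right)} = 15 \cdot 71 + 2 \cdot 6 = 1065 + 12 = 1077$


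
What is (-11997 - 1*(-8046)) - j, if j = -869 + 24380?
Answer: -27462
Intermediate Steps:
j = 23511
(-11997 - 1*(-8046)) - j = (-11997 - 1*(-8046)) - 1*23511 = (-11997 + 8046) - 23511 = -3951 - 23511 = -27462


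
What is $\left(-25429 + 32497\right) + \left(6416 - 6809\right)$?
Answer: $6675$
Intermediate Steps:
$\left(-25429 + 32497\right) + \left(6416 - 6809\right) = 7068 - 393 = 6675$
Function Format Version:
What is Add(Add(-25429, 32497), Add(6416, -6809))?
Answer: 6675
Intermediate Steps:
Add(Add(-25429, 32497), Add(6416, -6809)) = Add(7068, -393) = 6675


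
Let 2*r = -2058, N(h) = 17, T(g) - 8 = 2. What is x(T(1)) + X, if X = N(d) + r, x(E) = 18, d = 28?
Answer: -994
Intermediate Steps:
T(g) = 10 (T(g) = 8 + 2 = 10)
r = -1029 (r = (½)*(-2058) = -1029)
X = -1012 (X = 17 - 1029 = -1012)
x(T(1)) + X = 18 - 1012 = -994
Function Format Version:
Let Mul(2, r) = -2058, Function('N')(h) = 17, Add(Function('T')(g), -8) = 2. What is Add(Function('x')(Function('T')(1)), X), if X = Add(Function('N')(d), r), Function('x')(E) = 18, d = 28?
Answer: -994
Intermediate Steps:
Function('T')(g) = 10 (Function('T')(g) = Add(8, 2) = 10)
r = -1029 (r = Mul(Rational(1, 2), -2058) = -1029)
X = -1012 (X = Add(17, -1029) = -1012)
Add(Function('x')(Function('T')(1)), X) = Add(18, -1012) = -994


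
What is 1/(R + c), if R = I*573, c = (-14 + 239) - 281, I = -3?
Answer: -1/1775 ≈ -0.00056338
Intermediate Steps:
c = -56 (c = 225 - 281 = -56)
R = -1719 (R = -3*573 = -1719)
1/(R + c) = 1/(-1719 - 56) = 1/(-1775) = -1/1775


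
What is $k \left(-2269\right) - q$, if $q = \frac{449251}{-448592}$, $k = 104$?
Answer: $- \frac{105856496541}{448592} \approx -2.3598 \cdot 10^{5}$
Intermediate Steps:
$q = - \frac{449251}{448592}$ ($q = 449251 \left(- \frac{1}{448592}\right) = - \frac{449251}{448592} \approx -1.0015$)
$k \left(-2269\right) - q = 104 \left(-2269\right) - - \frac{449251}{448592} = -235976 + \frac{449251}{448592} = - \frac{105856496541}{448592}$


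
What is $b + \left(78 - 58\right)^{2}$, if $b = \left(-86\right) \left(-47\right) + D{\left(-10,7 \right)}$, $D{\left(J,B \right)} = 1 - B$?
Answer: $4436$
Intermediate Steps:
$b = 4036$ ($b = \left(-86\right) \left(-47\right) + \left(1 - 7\right) = 4042 + \left(1 - 7\right) = 4042 - 6 = 4036$)
$b + \left(78 - 58\right)^{2} = 4036 + \left(78 - 58\right)^{2} = 4036 + 20^{2} = 4036 + 400 = 4436$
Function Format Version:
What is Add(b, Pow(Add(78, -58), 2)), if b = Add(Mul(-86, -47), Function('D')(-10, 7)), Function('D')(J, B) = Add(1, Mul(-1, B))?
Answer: 4436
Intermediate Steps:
b = 4036 (b = Add(Mul(-86, -47), Add(1, Mul(-1, 7))) = Add(4042, Add(1, -7)) = Add(4042, -6) = 4036)
Add(b, Pow(Add(78, -58), 2)) = Add(4036, Pow(Add(78, -58), 2)) = Add(4036, Pow(20, 2)) = Add(4036, 400) = 4436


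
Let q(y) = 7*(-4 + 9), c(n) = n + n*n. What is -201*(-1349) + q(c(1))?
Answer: 271184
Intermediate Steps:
c(n) = n + n²
q(y) = 35 (q(y) = 7*5 = 35)
-201*(-1349) + q(c(1)) = -201*(-1349) + 35 = 271149 + 35 = 271184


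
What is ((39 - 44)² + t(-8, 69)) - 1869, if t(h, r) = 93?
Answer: -1751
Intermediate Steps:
((39 - 44)² + t(-8, 69)) - 1869 = ((39 - 44)² + 93) - 1869 = ((-5)² + 93) - 1869 = (25 + 93) - 1869 = 118 - 1869 = -1751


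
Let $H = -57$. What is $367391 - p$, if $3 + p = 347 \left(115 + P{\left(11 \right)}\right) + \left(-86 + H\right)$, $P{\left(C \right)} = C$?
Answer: $323815$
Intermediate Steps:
$p = 43576$ ($p = -3 + \left(347 \left(115 + 11\right) - 143\right) = -3 + \left(347 \cdot 126 - 143\right) = -3 + \left(43722 - 143\right) = -3 + 43579 = 43576$)
$367391 - p = 367391 - 43576 = 323815$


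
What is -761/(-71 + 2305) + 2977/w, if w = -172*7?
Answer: -3783431/1344868 ≈ -2.8132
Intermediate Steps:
w = -1204
-761/(-71 + 2305) + 2977/w = -761/(-71 + 2305) + 2977/(-1204) = -761/2234 + 2977*(-1/1204) = -761*1/2234 - 2977/1204 = -761/2234 - 2977/1204 = -3783431/1344868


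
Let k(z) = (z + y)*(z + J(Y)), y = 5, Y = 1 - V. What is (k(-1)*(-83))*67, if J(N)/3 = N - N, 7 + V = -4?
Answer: 22244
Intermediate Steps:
V = -11 (V = -7 - 4 = -11)
Y = 12 (Y = 1 - 1*(-11) = 1 + 11 = 12)
J(N) = 0 (J(N) = 3*(N - N) = 3*0 = 0)
k(z) = z*(5 + z) (k(z) = (z + 5)*(z + 0) = (5 + z)*z = z*(5 + z))
(k(-1)*(-83))*67 = (-(5 - 1)*(-83))*67 = (-1*4*(-83))*67 = -4*(-83)*67 = 332*67 = 22244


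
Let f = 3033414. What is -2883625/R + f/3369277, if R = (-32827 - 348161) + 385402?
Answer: -9702341899729/14871988678 ≈ -652.39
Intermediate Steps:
R = 4414 (R = -380988 + 385402 = 4414)
-2883625/R + f/3369277 = -2883625/4414 + 3033414/3369277 = -9702341899729/14871988678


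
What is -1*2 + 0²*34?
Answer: -2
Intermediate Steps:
-1*2 + 0²*34 = -2 + 0*34 = -2 + 0 = -2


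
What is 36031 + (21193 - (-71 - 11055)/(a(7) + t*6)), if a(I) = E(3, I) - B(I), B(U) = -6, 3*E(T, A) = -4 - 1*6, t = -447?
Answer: 229966567/4019 ≈ 57220.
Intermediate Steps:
E(T, A) = -10/3 (E(T, A) = (-4 - 1*6)/3 = (-4 - 6)/3 = (1/3)*(-10) = -10/3)
a(I) = 8/3 (a(I) = -10/3 - 1*(-6) = -10/3 + 6 = 8/3)
36031 + (21193 - (-71 - 11055)/(a(7) + t*6)) = 36031 + (21193 - (-71 - 11055)/(8/3 - 447*6)) = 36031 + (21193 - (-11126)/(8/3 - 2682)) = 36031 + (21193 - (-11126)/(-8038/3)) = 36031 + (21193 - (-11126)*(-3)/8038) = 36031 + (21193 - 1*16689/4019) = 36031 + (21193 - 16689/4019) = 36031 + 85157978/4019 = 229966567/4019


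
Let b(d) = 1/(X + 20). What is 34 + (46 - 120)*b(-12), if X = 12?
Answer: 507/16 ≈ 31.688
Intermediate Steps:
b(d) = 1/32 (b(d) = 1/(12 + 20) = 1/32)
34 + (46 - 120)*b(-12) = 34 + (46 - 120)*(1/32) = 34 - 74*1/32 = 34 - 37/16 = 507/16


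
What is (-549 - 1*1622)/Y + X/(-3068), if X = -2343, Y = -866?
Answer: 4344833/1328444 ≈ 3.2706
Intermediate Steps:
(-549 - 1*1622)/Y + X/(-3068) = (-549 - 1*1622)/(-866) - 2343/(-3068) = (-549 - 1622)*(-1/866) - 2343*(-1/3068) = -2171*(-1/866) + 2343/3068 = 2171/866 + 2343/3068 = 4344833/1328444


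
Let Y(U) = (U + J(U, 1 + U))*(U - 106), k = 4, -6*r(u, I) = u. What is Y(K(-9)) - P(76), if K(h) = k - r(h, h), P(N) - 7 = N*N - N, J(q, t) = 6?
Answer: -26347/4 ≈ -6586.8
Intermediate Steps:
r(u, I) = -u/6
P(N) = 7 + N² - N (P(N) = 7 + (N*N - N) = 7 + (N² - N) = 7 + N² - N)
K(h) = 4 + h/6 (K(h) = 4 - (-1)*h/6 = 4 + h/6)
Y(U) = (-106 + U)*(6 + U) (Y(U) = (U + 6)*(U - 106) = (6 + U)*(-106 + U) = (-106 + U)*(6 + U))
Y(K(-9)) - P(76) = (-636 + (4 + (⅙)*(-9))² - 100*(4 + (⅙)*(-9))) - (7 + 76² - 1*76) = (-636 + (4 - 3/2)² - 100*(4 - 3/2)) - (7 + 5776 - 76) = (-636 + (5/2)² - 100*5/2) - 1*5707 = (-636 + 25/4 - 250) - 5707 = -3519/4 - 5707 = -26347/4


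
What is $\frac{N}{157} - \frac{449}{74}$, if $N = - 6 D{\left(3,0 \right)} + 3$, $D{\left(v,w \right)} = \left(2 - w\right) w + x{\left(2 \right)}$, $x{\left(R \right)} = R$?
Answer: $- \frac{71159}{11618} \approx -6.1249$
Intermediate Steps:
$D{\left(v,w \right)} = 2 + w \left(2 - w\right)$ ($D{\left(v,w \right)} = \left(2 - w\right) w + 2 = w \left(2 - w\right) + 2 = 2 + w \left(2 - w\right)$)
$N = -9$ ($N = - 6 \left(2 - 0^{2} + 2 \cdot 0\right) + 3 = - 6 \left(2 - 0 + 0\right) + 3 = - 6 \left(2 + 0 + 0\right) + 3 = \left(-6\right) 2 + 3 = -12 + 3 = -9$)
$\frac{N}{157} - \frac{449}{74} = - \frac{9}{157} - \frac{449}{74} = - \frac{71159}{11618}$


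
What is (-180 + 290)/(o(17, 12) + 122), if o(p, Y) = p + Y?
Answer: 110/151 ≈ 0.72848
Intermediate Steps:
o(p, Y) = Y + p
(-180 + 290)/(o(17, 12) + 122) = (-180 + 290)/((12 + 17) + 122) = 110/(29 + 122) = 110/151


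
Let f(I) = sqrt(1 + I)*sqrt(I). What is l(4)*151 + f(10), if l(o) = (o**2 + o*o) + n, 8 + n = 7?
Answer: 4681 + sqrt(110) ≈ 4691.5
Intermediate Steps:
n = -1 (n = -8 + 7 = -1)
l(o) = -1 + 2*o**2 (l(o) = (o**2 + o*o) - 1 = (o**2 + o**2) - 1 = 2*o**2 - 1 = -1 + 2*o**2)
f(I) = sqrt(I)*sqrt(1 + I)
l(4)*151 + f(10) = (-1 + 2*4**2)*151 + sqrt(10)*sqrt(1 + 10) = (-1 + 2*16)*151 + sqrt(10)*sqrt(11) = (-1 + 32)*151 + sqrt(110) = 31*151 + sqrt(110) = 4681 + sqrt(110)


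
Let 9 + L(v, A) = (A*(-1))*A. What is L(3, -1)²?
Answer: 100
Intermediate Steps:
L(v, A) = -9 - A² (L(v, A) = -9 + (A*(-1))*A = -9 + (-A)*A = -9 - A²)
L(3, -1)² = (-9 - 1*(-1)²)² = (-9 - 1*1)² = (-9 - 1)² = (-10)² = 100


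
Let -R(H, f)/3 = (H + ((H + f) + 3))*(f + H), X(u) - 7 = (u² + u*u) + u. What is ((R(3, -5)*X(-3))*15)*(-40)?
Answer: -316800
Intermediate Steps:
X(u) = 7 + u + 2*u² (X(u) = 7 + ((u² + u*u) + u) = 7 + ((u² + u²) + u) = 7 + (2*u² + u) = 7 + (u + 2*u²) = 7 + u + 2*u²)
R(H, f) = -3*(H + f)*(3 + f + 2*H) (R(H, f) = -3*(H + ((H + f) + 3))*(f + H) = -3*(H + (3 + H + f))*(H + f) = -3*(3 + f + 2*H)*(H + f) = -3*(H + f)*(3 + f + 2*H))
((R(3, -5)*X(-3))*15)*(-40) = (((-9*3 - 9*(-5) - 6*3² - 3*(-5)² - 9*3*(-5))*(7 - 3 + 2*(-3)²))*15)*(-40) = (((-27 + 45 - 6*9 - 3*25 + 135)*(7 - 3 + 2*9))*15)*(-40) = (((-27 + 45 - 54 - 75 + 135)*(7 - 3 + 18))*15)*(-40) = ((24*22)*15)*(-40) = (528*15)*(-40) = 7920*(-40) = -316800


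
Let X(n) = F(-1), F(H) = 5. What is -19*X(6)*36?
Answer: -3420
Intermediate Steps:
X(n) = 5
-19*X(6)*36 = -19*5*36 = -95*36 = -3420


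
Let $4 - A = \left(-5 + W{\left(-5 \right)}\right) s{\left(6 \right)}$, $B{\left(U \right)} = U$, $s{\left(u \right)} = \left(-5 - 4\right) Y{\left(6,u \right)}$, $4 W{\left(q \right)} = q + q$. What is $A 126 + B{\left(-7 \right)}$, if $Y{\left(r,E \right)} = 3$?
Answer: $-25018$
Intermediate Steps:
$W{\left(q \right)} = \frac{q}{2}$ ($W{\left(q \right)} = \frac{q + q}{4} = \frac{2 q}{4} = \frac{q}{2}$)
$s{\left(u \right)} = -27$ ($s{\left(u \right)} = \left(-5 - 4\right) 3 = \left(-9\right) 3 = -27$)
$A = - \frac{397}{2}$ ($A = 4 - \left(-5 + \frac{1}{2} \left(-5\right)\right) \left(-27\right) = 4 - \left(-5 - \frac{5}{2}\right) \left(-27\right) = 4 - \left(- \frac{15}{2}\right) \left(-27\right) = 4 - \frac{405}{2} = - \frac{397}{2} \approx -198.5$)
$A 126 + B{\left(-7 \right)} = \left(- \frac{397}{2}\right) 126 - 7 = -25011 - 7 = -25018$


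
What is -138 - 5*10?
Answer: -188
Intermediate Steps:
-138 - 5*10 = -138 - 1*50 = -138 - 50 = -188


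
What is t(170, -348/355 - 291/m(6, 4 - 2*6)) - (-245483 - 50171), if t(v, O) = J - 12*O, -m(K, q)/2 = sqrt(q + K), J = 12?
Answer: 104965606/355 + 873*I*sqrt(2) ≈ 2.9568e+5 + 1234.6*I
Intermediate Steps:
m(K, q) = -2*sqrt(K + q) (m(K, q) = -2*sqrt(q + K) = -2*sqrt(K + q))
t(v, O) = 12 - 12*O
t(170, -348/355 - 291/m(6, 4 - 2*6)) - (-245483 - 50171) = (12 - 12*(-348/355 - 291*(-1/(2*sqrt(6 + (4 - 2*6)))))) - (-245483 - 50171) = (12 - 12*(-348*1/355 - 291*(-1/(2*sqrt(6 + (4 - 12)))))) - 1*(-295654) = (12 - 12*(-348/355 - 291*(-1/(2*sqrt(6 - 8))))) + 295654 = (12 - 12*(-348/355 - 291*I*sqrt(2)/4)) + 295654 = (12 + (4176/355 + 873*I*sqrt(2))) + 295654 = (8436/355 + 873*I*sqrt(2)) + 295654 = 104965606/355 + 873*I*sqrt(2)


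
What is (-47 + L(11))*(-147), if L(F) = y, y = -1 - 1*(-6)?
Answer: 6174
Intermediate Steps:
y = 5 (y = -1 + 6 = 5)
L(F) = 5
(-47 + L(11))*(-147) = (-47 + 5)*(-147) = -42*(-147) = 6174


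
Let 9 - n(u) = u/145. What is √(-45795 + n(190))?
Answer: 2*I*√9626782/29 ≈ 213.98*I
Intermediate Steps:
n(u) = 9 - u/145
√(-45795 + n(190)) = √(-45795 + (9 - 1/145*190)) = √(-45795 + (9 - 38/29)) = √(-45795 + 223/29) = √(-1327832/29) = 2*I*√9626782/29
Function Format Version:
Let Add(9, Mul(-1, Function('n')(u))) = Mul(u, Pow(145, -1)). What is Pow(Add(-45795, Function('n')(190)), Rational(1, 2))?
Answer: Mul(Rational(2, 29), I, Pow(9626782, Rational(1, 2))) ≈ Mul(213.98, I)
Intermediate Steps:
Function('n')(u) = Add(9, Mul(Rational(-1, 145), u)) (Function('n')(u) = Add(9, Mul(-1, Mul(u, Pow(145, -1)))) = Add(9, Mul(-1, Mul(u, Rational(1, 145)))) = Add(9, Mul(-1, Mul(Rational(1, 145), u))) = Add(9, Mul(Rational(-1, 145), u)))
Pow(Add(-45795, Function('n')(190)), Rational(1, 2)) = Pow(Add(-45795, Add(9, Mul(Rational(-1, 145), 190))), Rational(1, 2)) = Pow(Add(-45795, Add(9, Rational(-38, 29))), Rational(1, 2)) = Pow(Add(-45795, Rational(223, 29)), Rational(1, 2)) = Pow(Rational(-1327832, 29), Rational(1, 2)) = Mul(Rational(2, 29), I, Pow(9626782, Rational(1, 2)))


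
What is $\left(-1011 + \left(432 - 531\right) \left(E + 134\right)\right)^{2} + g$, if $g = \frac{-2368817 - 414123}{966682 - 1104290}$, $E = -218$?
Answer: $\frac{1835795481785}{34402} \approx 5.3363 \cdot 10^{7}$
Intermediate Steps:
$g = \frac{695735}{34402}$ ($g = - \frac{2782940}{-137608} = \left(-2782940\right) \left(- \frac{1}{137608}\right) = \frac{695735}{34402} \approx 20.224$)
$\left(-1011 + \left(432 - 531\right) \left(E + 134\right)\right)^{2} + g = \left(-1011 + \left(432 - 531\right) \left(-218 + 134\right)\right)^{2} + \frac{695735}{34402} = \left(-1011 - -8316\right)^{2} + \frac{695735}{34402} = \left(-1011 + 8316\right)^{2} + \frac{695735}{34402} = 7305^{2} + \frac{695735}{34402} = 53363025 + \frac{695735}{34402} = \frac{1835795481785}{34402}$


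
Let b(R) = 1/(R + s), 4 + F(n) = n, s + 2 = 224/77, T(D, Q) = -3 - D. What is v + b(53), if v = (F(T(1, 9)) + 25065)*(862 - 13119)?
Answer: -182124323846/593 ≈ -3.0712e+8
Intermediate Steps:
s = 10/11 (s = -2 + 224/77 = -2 + 224*(1/77) = -2 + 32/11 = 10/11 ≈ 0.90909)
F(n) = -4 + n
b(R) = 1/(10/11 + R) (b(R) = 1/(R + 10/11) = 1/(10/11 + R))
v = -307123649 (v = ((-4 + (-3 - 1*1)) + 25065)*(862 - 13119) = ((-4 + (-3 - 1)) + 25065)*(-12257) = ((-4 - 4) + 25065)*(-12257) = (-8 + 25065)*(-12257) = 25057*(-12257) = -307123649)
v + b(53) = -307123649 + 11/(10 + 11*53) = -307123649 + 11/(10 + 583) = -307123649 + 11/593 = -182124323846/593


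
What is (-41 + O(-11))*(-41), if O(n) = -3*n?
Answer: 328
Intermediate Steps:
(-41 + O(-11))*(-41) = (-41 - 3*(-11))*(-41) = (-41 + 33)*(-41) = -8*(-41) = 328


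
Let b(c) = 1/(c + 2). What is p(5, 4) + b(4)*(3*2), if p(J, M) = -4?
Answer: -3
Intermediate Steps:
b(c) = 1/(2 + c)
p(5, 4) + b(4)*(3*2) = -4 + (3*2)/(2 + 4) = -4 + 6/6 = -4 + (1/6)*6 = -4 + 1 = -3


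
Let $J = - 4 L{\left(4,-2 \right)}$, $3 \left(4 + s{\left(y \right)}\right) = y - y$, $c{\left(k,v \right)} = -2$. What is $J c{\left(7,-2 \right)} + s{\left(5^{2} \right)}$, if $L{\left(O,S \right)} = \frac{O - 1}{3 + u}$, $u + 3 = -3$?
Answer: $-12$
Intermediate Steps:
$u = -6$ ($u = -3 - 3 = -6$)
$s{\left(y \right)} = -4$ ($s{\left(y \right)} = -4 + \frac{y - y}{3} = -4 + \frac{1}{3} \cdot 0 = -4 + 0 = -4$)
$L{\left(O,S \right)} = \frac{1}{3} - \frac{O}{3}$ ($L{\left(O,S \right)} = \frac{O - 1}{3 - 6} = \frac{-1 + O}{-3} = \left(-1 + O\right) \left(- \frac{1}{3}\right) = \frac{1}{3} - \frac{O}{3}$)
$J = 4$ ($J = - 4 \left(\frac{1}{3} - \frac{4}{3}\right) = \left(-4\right) \left(-1\right) = 4$)
$J c{\left(7,-2 \right)} + s{\left(5^{2} \right)} = 4 \left(-2\right) - 4 = -8 - 4 = -12$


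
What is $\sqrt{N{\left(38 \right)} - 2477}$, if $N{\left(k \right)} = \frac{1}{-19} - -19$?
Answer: $\frac{i \sqrt{887357}}{19} \approx 49.579 i$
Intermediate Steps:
$N{\left(k \right)} = \frac{360}{19}$ ($N{\left(k \right)} = - \frac{1}{19} + 19 = \frac{360}{19}$)
$\sqrt{N{\left(38 \right)} - 2477} = \sqrt{\frac{360}{19} - 2477} = \sqrt{- \frac{46703}{19}} = \frac{i \sqrt{887357}}{19}$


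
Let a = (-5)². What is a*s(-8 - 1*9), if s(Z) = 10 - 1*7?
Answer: 75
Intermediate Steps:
s(Z) = 3 (s(Z) = 10 - 7 = 3)
a = 25
a*s(-8 - 1*9) = 25*3 = 75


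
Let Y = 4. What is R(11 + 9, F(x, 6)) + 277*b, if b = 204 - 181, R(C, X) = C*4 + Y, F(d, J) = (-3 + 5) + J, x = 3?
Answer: 6455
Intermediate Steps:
F(d, J) = 2 + J
R(C, X) = 4 + 4*C (R(C, X) = C*4 + 4 = 4*C + 4 = 4 + 4*C)
b = 23
R(11 + 9, F(x, 6)) + 277*b = (4 + 4*(11 + 9)) + 277*23 = (4 + 4*20) + 6371 = (4 + 80) + 6371 = 84 + 6371 = 6455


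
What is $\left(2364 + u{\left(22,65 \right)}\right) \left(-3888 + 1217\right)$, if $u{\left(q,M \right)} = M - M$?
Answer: $-6314244$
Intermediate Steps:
$u{\left(q,M \right)} = 0$
$\left(2364 + u{\left(22,65 \right)}\right) \left(-3888 + 1217\right) = \left(2364 + 0\right) \left(-3888 + 1217\right) = 2364 \left(-2671\right) = -6314244$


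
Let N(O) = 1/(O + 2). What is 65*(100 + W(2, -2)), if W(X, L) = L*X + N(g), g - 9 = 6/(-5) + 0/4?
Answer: 306085/49 ≈ 6246.6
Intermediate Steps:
g = 39/5 (g = 9 + (6/(-5) + 0/4) = 9 + (6*(-⅕) + 0*(¼)) = 9 + (-6/5 + 0) = 9 - 6/5 = 39/5 ≈ 7.8000)
N(O) = 1/(2 + O)
W(X, L) = 5/49 + L*X (W(X, L) = L*X + 1/(2 + 39/5) = L*X + 1/(49/5) = L*X + 5/49 = 5/49 + L*X)
65*(100 + W(2, -2)) = 65*(100 + (5/49 - 2*2)) = 65*(100 + (5/49 - 4)) = 65*(100 - 191/49) = 65*(4709/49) = 306085/49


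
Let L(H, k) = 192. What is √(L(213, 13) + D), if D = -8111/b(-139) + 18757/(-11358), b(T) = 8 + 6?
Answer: I*√68305627586/13251 ≈ 19.723*I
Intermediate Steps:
b(T) = 14
D = -23096834/39753 (D = -8111/14 + 18757/(-11358) = -8111*1/14 + 18757*(-1/11358) = -8111/14 - 18757/11358 = -23096834/39753 ≈ -581.01)
√(L(213, 13) + D) = √(192 - 23096834/39753) = √(-15464258/39753) = I*√68305627586/13251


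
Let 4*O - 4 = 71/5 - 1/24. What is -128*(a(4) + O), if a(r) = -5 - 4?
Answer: 8564/15 ≈ 570.93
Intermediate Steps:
a(r) = -9
O = 2179/480 (O = 1 + (71/5 - 1/24)/4 = 1 + (1/4)*(1699/120) = 1 + 1699/480 = 2179/480 ≈ 4.5396)
-128*(a(4) + O) = -128*(-9 + 2179/480) = -128*(-2141/480) = 8564/15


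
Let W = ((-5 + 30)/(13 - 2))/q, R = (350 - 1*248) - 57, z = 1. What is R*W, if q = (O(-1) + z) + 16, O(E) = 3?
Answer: 225/44 ≈ 5.1136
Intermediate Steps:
q = 20 (q = (3 + 1) + 16 = 4 + 16 = 20)
R = 45 (R = (350 - 248) - 57 = 102 - 57 = 45)
W = 5/44 (W = ((-5 + 30)/(13 - 2))/20 = (25/11)*(1/20) = 5/44 ≈ 0.11364)
R*W = 45*(5/44) = 225/44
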